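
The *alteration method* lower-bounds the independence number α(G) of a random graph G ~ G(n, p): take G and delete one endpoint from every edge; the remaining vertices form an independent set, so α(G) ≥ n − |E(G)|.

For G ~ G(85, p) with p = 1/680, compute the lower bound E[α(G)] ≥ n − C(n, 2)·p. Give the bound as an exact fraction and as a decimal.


E[|E(G)|] = C(85, 2)·p = 3570 · (1/680) = 21/4.
E[α(G)] ≥ n − E[|E(G)|] = 85 − 21/4 = 319/4.
Numerically: ≈ 79.750.
(This is only a lower bound; the true E[α(G)] may be larger.)

E[α(G)] ≥ 319/4 ≈ 79.750.


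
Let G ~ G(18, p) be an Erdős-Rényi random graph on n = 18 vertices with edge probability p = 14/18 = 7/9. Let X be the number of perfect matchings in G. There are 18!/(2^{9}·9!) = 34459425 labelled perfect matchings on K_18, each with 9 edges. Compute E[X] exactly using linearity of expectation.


K_18 has 18!/(2^{9}·9!) = 34459425 labelled perfect matchings.
For each such perfect matching H, let X_H = 1 if all 9 edges of H are present in G. Then P[X_H = 1] = p^{9} = (7/9)^{9} = 40353607/387420489.
Summing the indicators: E[X] = Σ_H E[X_H] = 34459425 · p^{9} = 34459425 · 40353607/387420489 = 17167433257975/4782969.
Numerically: E[X] ≈ 3.5893e+06.

E[X] = 34459425 · (7/9)^{9} = 17167433257975/4782969 ≈ 3.5893e+06.


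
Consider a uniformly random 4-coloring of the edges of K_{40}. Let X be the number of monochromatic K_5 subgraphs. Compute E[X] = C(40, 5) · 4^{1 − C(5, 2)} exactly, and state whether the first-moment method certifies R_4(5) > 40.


E[X] = C(40, 5) · 4^{1 − 10} = 658008 · 4^{−9} = 658008/262144.
As a reduced fraction: E[X] = 82251/32768 ≈ 2.510101.
Is E[X] < 1? NO.
Since E[X] ≥ 1, the first-moment bound is inconclusive at n = 40; it does NOT by itself certify R_4(5) > 40.

E[X] = 82251/32768 ≈ 2.510101; E[X] ≥ 1; first-moment method inconclusive here.


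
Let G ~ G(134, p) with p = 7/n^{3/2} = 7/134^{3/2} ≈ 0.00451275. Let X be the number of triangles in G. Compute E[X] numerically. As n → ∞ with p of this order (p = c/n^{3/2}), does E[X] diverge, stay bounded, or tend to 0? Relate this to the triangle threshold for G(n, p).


Number of potential triangles: C(134, 3) = 392084.
Each occurs with probability p³ ≈ (0.00451275)³ ≈ 9.19014847e-08.
By linearity: E[X] = C(134, 3)·p³ ≈ 392084 · 9.19014847e-08 ≈ 0.036033.
Since α = 3/2 > 1, p = c/n^{3/2} = o(1/n) is below the triangle threshold p ~ 1/n. Asymptotically E[X] ~ (c³/6)·n^{3(1−α)} = (7³/6)·n^{-1.5} → 0, so by Markov's inequality G has no triangles w.h.p.

E[X] ≈ 0.036033; in regime p = Θ(1/n^{3/2}) E[X] tends to 0 (below the triangle threshold p ~ 1/n).


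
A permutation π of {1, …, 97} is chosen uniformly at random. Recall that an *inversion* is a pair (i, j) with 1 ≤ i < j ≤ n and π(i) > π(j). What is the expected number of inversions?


Write X = Σ X_I over the C(97, 2) = 4656 pairs i < j, with X_I the indicator of one inversion.
There are 4656 indicators.
For each fixed pair i < j, the values π(i) and π(j) are two distinct elements of {1, …, 97} in uniformly random order; by symmetry P[π(i) > π(j)] = 1/2.
By linearity: E[X] = 4656 · (1/2) = C(97, 2) · (1/2) = 4656/2 = 2328 ≈ 2328.0000.

E[X] = 2328 = 2328.0000.


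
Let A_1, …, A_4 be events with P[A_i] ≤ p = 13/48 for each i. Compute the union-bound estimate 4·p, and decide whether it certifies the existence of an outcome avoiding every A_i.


Union bound: P[∪_{i=1}^{4} A_i] ≤ Σ_i P[A_i] ≤ 4·p = 4·(13/48) = 13/12.
Numerically: 13/12 ≈ 1.0833333.
Is 13/12 < 1? NO.
Since the bound 13/12 is ≥ 1, the union bound is uninformative here; it does NOT by itself certify existence.

4·p = 13/12 ≈ 1.0833333; existence NOT certified by the union bound.


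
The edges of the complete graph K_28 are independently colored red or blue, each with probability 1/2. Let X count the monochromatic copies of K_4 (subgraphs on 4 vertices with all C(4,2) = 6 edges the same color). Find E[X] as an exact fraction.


Let X = Σ_S X_S over the C(28, 4) = 20475 subsets S of size 4, where X_S = 1 if the K_4 on S is monochromatic.
For a fixed S, the K_4 on S has C(4, 2) = 6 edges. P[all 6 edges red] = (1/2)^6, and likewise for blue, so P[monochromatic] = 2·(1/2)^6 = 2^{1 − 6} = 1/32.
By linearity of expectation: E[X] = C(28, 4) · 2^{1 − 6} = 20475 · 1/32 = 20475/32.
Numerically: E[X] ≈ 639.84375.

E[X] = C(28,4)·2^(1−C(4,2)) = 20475/32 ≈ 639.84375.


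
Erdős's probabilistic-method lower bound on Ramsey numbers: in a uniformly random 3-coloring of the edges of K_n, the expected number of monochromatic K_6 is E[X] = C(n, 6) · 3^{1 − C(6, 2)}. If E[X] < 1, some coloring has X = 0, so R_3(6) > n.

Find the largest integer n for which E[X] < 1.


We need C(n, 6) · 3^{1 − 15} < 1, i.e. C(n, 6) < 3^{15 − 1} = 4782969.
Check values of n near the boundary:
  n = 36: C(36, 6) = 1947792; 1947792 < 4782969? YES
  n = 37: C(37, 6) = 2324784; 2324784 < 4782969? YES
  n = 38: C(38, 6) = 2760681; 2760681 < 4782969? YES
  n = 39: C(39, 6) = 3262623; 3262623 < 4782969? YES
  n = 40: C(40, 6) = 3838380; 3838380 < 4782969? YES
  n = 41: C(41, 6) = 4496388; 4496388 < 4782969? YES
  n = 42: C(42, 6) = 5245786; 5245786 < 4782969? NO
The largest n with C(n, 6) < 4782969 is n = 41 (where E[X] = 1498796/1594323 ≈ 0.940083). Hence R_3(6) > 41, i.e. R_3(6) ≥ 42.

Largest n = 41; hence R_3(6) > 41.


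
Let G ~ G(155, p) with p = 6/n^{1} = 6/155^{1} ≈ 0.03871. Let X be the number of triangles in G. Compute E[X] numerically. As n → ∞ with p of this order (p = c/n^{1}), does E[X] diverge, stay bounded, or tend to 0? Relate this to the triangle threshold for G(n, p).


Number of potential triangles: C(155, 3) = 608685.
Each occurs with probability p³ ≈ (0.03871)³ ≈ 5.800410e-05.
By linearity: E[X] = C(155, 3)·p³ ≈ 608685 · 5.800410e-05 ≈ 35.3062.
Here α = 1, so p = 6/n is exactly at the triangle threshold p ~ 1/n. Asymptotically E[X] → c³/6 = 6³/6 = 36 ≈ 36.0000, a bounded constant. In this regime the triangle count is asymptotically Poisson(c³/6).

E[X] ≈ 35.3062; in regime p = Θ(1/n^{1}) E[X] stays bounded (at the triangle threshold p ~ 1/n).


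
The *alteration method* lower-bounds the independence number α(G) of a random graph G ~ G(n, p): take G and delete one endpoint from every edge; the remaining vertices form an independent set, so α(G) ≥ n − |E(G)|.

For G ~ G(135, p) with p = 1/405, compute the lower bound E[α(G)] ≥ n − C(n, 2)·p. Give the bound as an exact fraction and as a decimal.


E[|E(G)|] = C(135, 2)·p = 9045 · (1/405) = 67/3.
E[α(G)] ≥ n − E[|E(G)|] = 135 − 67/3 = 338/3.
Numerically: ≈ 112.6667.
(This is only a lower bound; the true E[α(G)] may be larger.)

E[α(G)] ≥ 338/3 ≈ 112.6667.


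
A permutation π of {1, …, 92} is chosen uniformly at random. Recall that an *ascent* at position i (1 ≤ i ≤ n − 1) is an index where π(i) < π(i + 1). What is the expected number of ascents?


Write X = Σ X_I over i = 1, …, 91, with X_I the indicator of one ascent.
There are 91 indicators.
For each fixed i, the pair (π(i), π(i+1)) is a uniformly random ordered pair of distinct values from {1, …, 92}; by symmetry P[π(i) < π(i+1)] = 1/2.
By linearity: E[X] = 91 · (1/2) = (92 − 1) · (1/2) = 91/2 ≈ 45.50000.

E[X] = 91/2 = 45.50000.


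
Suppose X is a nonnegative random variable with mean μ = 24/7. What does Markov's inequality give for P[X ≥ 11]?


μ = E[X] = 24/7, a = 11.
Markov: P[X ≥ 11] ≤ μ/a = (24/7)/11 = 24/77.
Numerically: ≈ 0.312.
(Since a = 11 > μ = 3.429, the bound 24/77 is < 1 and informative.)

P[X ≥ 11] ≤ 24/77 ≈ 0.312.


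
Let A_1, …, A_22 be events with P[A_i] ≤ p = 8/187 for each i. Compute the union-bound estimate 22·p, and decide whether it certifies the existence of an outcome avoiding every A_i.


Union bound: P[∪_{i=1}^{22} A_i] ≤ Σ_i P[A_i] ≤ 22·p = 22·(8/187) = 16/17.
Numerically: 16/17 ≈ 0.9412.
Is 16/17 < 1? YES.
Since P[∪ A_i] ≤ 16/17 < 1, the complement has P[∩ A_i^c] ≥ 1 − 16/17 = 1/17 > 0, so some outcome avoids every A_i.

22·p = 16/17 ≈ 0.9412; existence CERTIFIED by the union bound.


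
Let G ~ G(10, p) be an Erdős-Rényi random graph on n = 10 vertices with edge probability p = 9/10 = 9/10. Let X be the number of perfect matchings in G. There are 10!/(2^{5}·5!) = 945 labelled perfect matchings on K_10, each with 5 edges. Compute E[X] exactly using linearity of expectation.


K_10 has 10!/(2^{5}·5!) = 945 labelled perfect matchings.
For each such perfect matching H, let X_H = 1 if all 5 edges of H are present in G. Then P[X_H = 1] = p^{5} = (9/10)^{5} = 59049/100000.
By linearity of expectation: E[X] = Σ_H E[X_H] = 945 · p^{5} = 945 · 59049/100000 = 11160261/20000.
Numerically: E[X] ≈ 558.

E[X] = 945 · (9/10)^{5} = 11160261/20000 ≈ 558.


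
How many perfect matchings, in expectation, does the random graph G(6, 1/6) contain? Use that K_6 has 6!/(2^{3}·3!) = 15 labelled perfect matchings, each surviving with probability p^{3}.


K_6 has 6!/(2^{3}·3!) = 15 labelled perfect matchings.
For each such perfect matching H, let X_H = 1 if all 3 edges of H are present in G. Then P[X_H = 1] = p^{3} = (1/6)^{3} = 1/216.
By linearity of expectation: E[X] = Σ_H E[X_H] = 15 · p^{3} = 15 · 1/216 = 5/72.
Numerically: E[X] ≈ 0.06944.

E[X] = 15 · (1/6)^{3} = 5/72 ≈ 0.06944.


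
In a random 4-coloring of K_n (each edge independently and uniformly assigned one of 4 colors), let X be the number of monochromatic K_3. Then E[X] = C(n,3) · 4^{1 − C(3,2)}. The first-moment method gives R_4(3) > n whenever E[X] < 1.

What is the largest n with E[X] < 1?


We need C(n, 3) · 4^{1 − 3} < 1, i.e. C(n, 3) < 4^{3 − 1} = 16.
Check values of n near the boundary:
  n = 3: C(3, 3) = 1; 1 < 16? YES
  n = 4: C(4, 3) = 4; 4 < 16? YES
  n = 5: C(5, 3) = 10; 10 < 16? YES
  n = 6: C(6, 3) = 20; 20 < 16? NO
  n = 7: C(7, 3) = 35; 35 < 16? NO
  n = 8: C(8, 3) = 56; 56 < 16? NO
The largest n with C(n, 3) < 16 is n = 5 (where E[X] = 5/8 ≈ 0.625000). Hence R_4(3) > 5, i.e. R_4(3) ≥ 6.

Largest n = 5; hence R_4(3) > 5.


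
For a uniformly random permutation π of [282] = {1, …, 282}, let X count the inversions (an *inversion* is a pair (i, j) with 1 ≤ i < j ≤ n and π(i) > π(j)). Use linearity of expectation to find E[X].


Write X = Σ X_I over the C(282, 2) = 39621 pairs i < j, with X_I the indicator of one inversion.
There are 39621 indicators.
For each fixed pair i < j, the values π(i) and π(j) are two distinct elements of {1, …, 282} in uniformly random order; by symmetry P[π(i) > π(j)] = 1/2.
By linearity: E[X] = 39621 · (1/2) = C(282, 2) · (1/2) = 39621/2 = 39621/2 ≈ 19810.500000.

E[X] = 39621/2 = 19810.500000.


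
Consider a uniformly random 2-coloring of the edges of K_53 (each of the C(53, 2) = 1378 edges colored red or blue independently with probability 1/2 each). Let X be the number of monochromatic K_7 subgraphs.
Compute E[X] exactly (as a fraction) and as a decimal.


Let X = Σ_S X_S over the C(53, 7) = 154143080 subsets S of size 7, where X_S = 1 if the K_7 on S is monochromatic.
For a fixed S, the K_7 on S has C(7, 2) = 21 edges. P[all 21 edges red] = (1/2)^21, and likewise for blue, so P[monochromatic] = 2·(1/2)^21 = 2^{1 − 21} = 1/1048576.
Summing: E[X] = C(53, 7) · 2^{1 − 21} = 154143080 · 1/1048576 = 19267885/131072.
Numerically: E[X] ≈ 147.002.

E[X] = C(53,7)·2^(1−C(7,2)) = 19267885/131072 ≈ 147.002.


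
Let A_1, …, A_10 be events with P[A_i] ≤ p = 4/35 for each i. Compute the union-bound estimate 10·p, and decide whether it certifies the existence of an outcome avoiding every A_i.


Union bound: P[∪_{i=1}^{10} A_i] ≤ Σ_i P[A_i] ≤ 10·p = 10·(4/35) = 8/7.
Numerically: 8/7 ≈ 1.1428571.
Is 8/7 < 1? NO.
Since the bound 8/7 is ≥ 1, the union bound is uninformative here; it does NOT by itself certify existence.

10·p = 8/7 ≈ 1.1428571; existence NOT certified by the union bound.


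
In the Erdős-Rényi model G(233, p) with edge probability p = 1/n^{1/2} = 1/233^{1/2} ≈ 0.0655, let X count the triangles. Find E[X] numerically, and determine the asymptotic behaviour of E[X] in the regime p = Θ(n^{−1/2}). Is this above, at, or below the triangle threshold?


Number of potential triangles: C(233, 3) = 2081156.
Each occurs with probability p³ ≈ (0.0655)³ ≈ 2.81168e-04.
By linearity: E[X] = C(233, 3)·p³ ≈ 2081156 · 2.81168e-04 ≈ 585.155.
Since α = 1/2 < 1, p = c/n^{1/2} ≫ 1/n is above the triangle threshold p ~ 1/n. Asymptotically E[X] ~ (c³/6)·n^{3(1−α)} = (1³/6)·n^{1.5} → ∞; triangles are abundant w.h.p.

E[X] ≈ 585.155; in regime p = Θ(1/n^{1/2}) E[X] diverges (above the triangle threshold p ~ 1/n).


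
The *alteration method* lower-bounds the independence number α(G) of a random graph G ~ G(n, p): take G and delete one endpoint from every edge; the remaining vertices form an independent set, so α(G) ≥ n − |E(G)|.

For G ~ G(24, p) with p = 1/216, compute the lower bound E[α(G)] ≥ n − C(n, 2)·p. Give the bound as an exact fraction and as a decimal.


E[|E(G)|] = C(24, 2)·p = 276 · (1/216) = 23/18.
E[α(G)] ≥ n − E[|E(G)|] = 24 − 23/18 = 409/18.
Numerically: ≈ 22.722222.
(This is only a lower bound; the true E[α(G)] may be larger.)

E[α(G)] ≥ 409/18 ≈ 22.722222.


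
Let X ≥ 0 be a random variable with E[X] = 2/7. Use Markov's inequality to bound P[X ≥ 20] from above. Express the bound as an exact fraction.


μ = E[X] = 2/7, a = 20.
Markov: P[X ≥ 20] ≤ μ/a = (2/7)/20 = 1/70.
Numerically: ≈ 0.01429.
(Since a = 20 > μ = 0.28571, the bound 1/70 is < 1 and informative.)

P[X ≥ 20] ≤ 1/70 ≈ 0.01429.


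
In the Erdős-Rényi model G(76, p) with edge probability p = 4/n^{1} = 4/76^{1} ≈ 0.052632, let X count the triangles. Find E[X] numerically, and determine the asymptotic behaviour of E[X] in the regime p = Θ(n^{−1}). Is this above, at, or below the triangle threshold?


Number of potential triangles: C(76, 3) = 70300.
Each occurs with probability p³ ≈ (0.052632)³ ≈ 1.4579385e-04.
By linearity: E[X] = C(76, 3)·p³ ≈ 70300 · 1.4579385e-04 ≈ 10.24931.
Here α = 1, so p = 4/n is exactly at the triangle threshold p ~ 1/n. Asymptotically E[X] → c³/6 = 4³/6 = 32/3 ≈ 10.66667, a bounded constant. In this regime the triangle count is asymptotically Poisson(c³/6).

E[X] ≈ 10.24931; in regime p = Θ(1/n^{1}) E[X] stays bounded (at the triangle threshold p ~ 1/n).


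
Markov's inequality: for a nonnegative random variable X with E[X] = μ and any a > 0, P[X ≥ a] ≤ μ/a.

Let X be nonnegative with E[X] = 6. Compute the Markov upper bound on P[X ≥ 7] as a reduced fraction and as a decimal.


μ = E[X] = 6, a = 7.
Markov: P[X ≥ 7] ≤ μ/a = (6)/7 = 6/7.
Numerically: ≈ 0.8571.
(Since a = 7 > μ = 6.0000, the bound 6/7 is < 1 and informative.)

P[X ≥ 7] ≤ 6/7 ≈ 0.8571.


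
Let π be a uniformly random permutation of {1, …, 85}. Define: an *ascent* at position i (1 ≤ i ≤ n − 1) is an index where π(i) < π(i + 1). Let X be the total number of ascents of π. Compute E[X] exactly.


Write X = Σ X_I over i = 1, …, 84, with X_I the indicator of one ascent.
There are 84 indicators.
For each fixed i, the pair (π(i), π(i+1)) is a uniformly random ordered pair of distinct values from {1, …, 85}; by symmetry P[π(i) < π(i+1)] = 1/2.
By linearity: E[X] = 84 · (1/2) = (85 − 1) · (1/2) = 42 ≈ 42.0000.

E[X] = 42 = 42.0000.


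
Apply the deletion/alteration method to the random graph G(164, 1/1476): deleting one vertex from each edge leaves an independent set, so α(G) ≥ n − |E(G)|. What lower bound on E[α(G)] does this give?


E[|E(G)|] = C(164, 2)·p = 13366 · (1/1476) = 163/18.
E[α(G)] ≥ n − E[|E(G)|] = 164 − 163/18 = 2789/18.
Numerically: ≈ 154.94444.
(This is only a lower bound; the true E[α(G)] may be larger.)

E[α(G)] ≥ 2789/18 ≈ 154.94444.


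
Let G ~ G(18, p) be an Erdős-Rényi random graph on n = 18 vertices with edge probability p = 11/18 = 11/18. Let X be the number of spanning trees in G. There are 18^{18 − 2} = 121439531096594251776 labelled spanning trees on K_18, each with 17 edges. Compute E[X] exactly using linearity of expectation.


K_18 has 18^{18 − 2} = 121439531096594251776 labelled spanning trees.
For each such spanning tree H, let X_H = 1 if all 17 edges of H are present in G. Then P[X_H = 1] = p^{17} = (11/18)^{17} = 505447028499293771/2185911559738696531968.
Summing the indicators: E[X] = Σ_H E[X_H] = 121439531096594251776 · p^{17} = 121439531096594251776 · 505447028499293771/2185911559738696531968 = 505447028499293771/18.
Numerically: E[X] ≈ 2.80804e+16.

E[X] = 121439531096594251776 · (11/18)^{17} = 505447028499293771/18 ≈ 2.80804e+16.


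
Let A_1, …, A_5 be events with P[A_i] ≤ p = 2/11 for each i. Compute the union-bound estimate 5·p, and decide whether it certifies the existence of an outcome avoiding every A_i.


Union bound: P[∪_{i=1}^{5} A_i] ≤ Σ_i P[A_i] ≤ 5·p = 5·(2/11) = 10/11.
Numerically: 10/11 ≈ 0.9090909.
Is 10/11 < 1? YES.
Since P[∪ A_i] ≤ 10/11 < 1, the complement has P[∩ A_i^c] ≥ 1 − 10/11 = 1/11 > 0, so some outcome avoids every A_i.

5·p = 10/11 ≈ 0.9090909; existence CERTIFIED by the union bound.


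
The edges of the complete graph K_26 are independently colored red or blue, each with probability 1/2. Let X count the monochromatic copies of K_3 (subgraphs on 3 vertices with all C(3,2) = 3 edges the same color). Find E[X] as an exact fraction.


Let X = Σ_S X_S over the C(26, 3) = 2600 subsets S of size 3, where X_S = 1 if the K_3 on S is monochromatic.
For a fixed S, the K_3 on S has C(3, 2) = 3 edges. P[all 3 edges red] = (1/2)^3, and likewise for blue, so P[monochromatic] = 2·(1/2)^3 = 2^{1 − 3} = 1/4.
By linearity: E[X] = C(26, 3) · 2^{1 − 3} = 2600 · 1/4 = 650.
Numerically: E[X] ≈ 650.0000.

E[X] = C(26,3)·2^(1−C(3,2)) = 650 ≈ 650.0000.


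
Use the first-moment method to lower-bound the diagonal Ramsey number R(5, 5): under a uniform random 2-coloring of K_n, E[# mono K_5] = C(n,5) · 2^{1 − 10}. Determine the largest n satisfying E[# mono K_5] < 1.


We need C(n, 5) · 2^{1 − 10} < 1, i.e. C(n, 5) < 2^{10 − 1} = 512.
Check values of n near the boundary:
  n = 10: C(10, 5) = 252; 252 < 512? YES
  n = 11: C(11, 5) = 462; 462 < 512? YES
  n = 12: C(12, 5) = 792; 792 < 512? NO
  n = 13: C(13, 5) = 1287; 1287 < 512? NO
  n = 14: C(14, 5) = 2002; 2002 < 512? NO
The largest n with C(n, 5) < 512 is n = 11 (where E[X] = 231/256 ≈ 0.902344). Hence R(5, 5) > 11, i.e. R(5, 5) ≥ 12.

Largest n = 11; hence R(5, 5) > 11.


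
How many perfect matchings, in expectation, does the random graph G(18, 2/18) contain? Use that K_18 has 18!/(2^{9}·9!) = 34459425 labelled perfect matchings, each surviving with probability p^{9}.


K_18 has 18!/(2^{9}·9!) = 34459425 labelled perfect matchings.
For each such perfect matching H, let X_H = 1 if all 9 edges of H are present in G. Then P[X_H = 1] = p^{9} = (1/9)^{9} = 1/387420489.
By linearity of expectation: E[X] = Σ_H E[X_H] = 34459425 · p^{9} = 34459425 · 1/387420489 = 425425/4782969.
Numerically: E[X] ≈ 0.088946.

E[X] = 34459425 · (1/9)^{9} = 425425/4782969 ≈ 0.088946.


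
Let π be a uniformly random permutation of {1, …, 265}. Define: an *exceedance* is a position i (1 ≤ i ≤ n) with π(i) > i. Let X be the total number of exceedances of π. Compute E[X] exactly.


Write X = Σ_{i=1}^{265} X_i, where X_i = 1_{π(i) > i}.
For each fixed i, π(i) is uniform over {1, …, 265} (marginal of a uniform permutation), so P[π(i) > i] = (n − i)/n. Summing: Σ_{i=1}^{265} (n − i)/n = (0 + 1 + … + 264)/265 = 265(265 − 1)/(2·265) = (265 − 1)/2.
Hence E[X] = Σ_{i=1}^{265} (265 − i)/265 = 132 ≈ 132.000.

E[X] = 132 = 132.000.


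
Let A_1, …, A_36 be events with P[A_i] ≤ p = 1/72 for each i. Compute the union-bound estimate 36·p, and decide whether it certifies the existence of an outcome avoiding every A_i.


Union bound: P[∪_{i=1}^{36} A_i] ≤ Σ_i P[A_i] ≤ 36·p = 36·(1/72) = 1/2.
Numerically: 1/2 ≈ 0.500000.
Is 1/2 < 1? YES.
Since P[∪ A_i] ≤ 1/2 < 1, the complement has P[∩ A_i^c] ≥ 1 − 1/2 = 1/2 > 0, so some outcome avoids every A_i.

36·p = 1/2 ≈ 0.500000; existence CERTIFIED by the union bound.


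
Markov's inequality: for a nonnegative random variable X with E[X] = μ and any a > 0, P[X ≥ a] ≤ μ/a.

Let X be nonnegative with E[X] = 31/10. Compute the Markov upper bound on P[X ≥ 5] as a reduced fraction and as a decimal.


μ = E[X] = 31/10, a = 5.
Markov: P[X ≥ 5] ≤ μ/a = (31/10)/5 = 31/50.
Numerically: ≈ 0.620000.
(Since a = 5 > μ = 3.100000, the bound 31/50 is < 1 and informative.)

P[X ≥ 5] ≤ 31/50 ≈ 0.620000.


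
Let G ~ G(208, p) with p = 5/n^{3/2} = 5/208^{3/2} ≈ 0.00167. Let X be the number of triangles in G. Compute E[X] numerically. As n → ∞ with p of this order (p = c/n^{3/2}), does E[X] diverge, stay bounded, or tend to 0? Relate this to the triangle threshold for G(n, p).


Number of potential triangles: C(208, 3) = 1478256.
Each occurs with probability p³ ≈ (0.00167)³ ≈ 4.63047e-09.
By linearity: E[X] = C(208, 3)·p³ ≈ 1478256 · 4.63047e-09 ≈ 0.007.
Since α = 3/2 > 1, p = c/n^{3/2} = o(1/n) is below the triangle threshold p ~ 1/n. Asymptotically E[X] ~ (c³/6)·n^{3(1−α)} = (5³/6)·n^{-1.5} → 0, so by Markov's inequality G has no triangles w.h.p.

E[X] ≈ 0.007; in regime p = Θ(1/n^{3/2}) E[X] tends to 0 (below the triangle threshold p ~ 1/n).


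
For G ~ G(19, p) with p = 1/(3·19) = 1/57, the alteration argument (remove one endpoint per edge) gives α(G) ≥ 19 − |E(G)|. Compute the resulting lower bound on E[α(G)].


E[|E(G)|] = C(19, 2)·p = 171 · (1/57) = 3.
E[α(G)] ≥ n − E[|E(G)|] = 19 − 3 = 16.
Numerically: ≈ 16.0000.
(This is only a lower bound; the true E[α(G)] may be larger.)

E[α(G)] ≥ 16 ≈ 16.0000.


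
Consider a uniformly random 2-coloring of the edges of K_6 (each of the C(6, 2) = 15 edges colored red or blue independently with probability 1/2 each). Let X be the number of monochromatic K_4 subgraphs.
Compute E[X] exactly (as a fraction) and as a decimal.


Let X = Σ_S X_S over the C(6, 4) = 15 subsets S of size 4, where X_S = 1 if the K_4 on S is monochromatic.
For a fixed S, the K_4 on S has C(4, 2) = 6 edges. P[all 6 edges red] = (1/2)^6, and likewise for blue, so P[monochromatic] = 2·(1/2)^6 = 2^{1 − 6} = 1/32.
By linearity of expectation: E[X] = C(6, 4) · 2^{1 − 6} = 15 · 1/32 = 15/32.
Numerically: E[X] ≈ 0.468750.

E[X] = C(6,4)·2^(1−C(4,2)) = 15/32 ≈ 0.468750.


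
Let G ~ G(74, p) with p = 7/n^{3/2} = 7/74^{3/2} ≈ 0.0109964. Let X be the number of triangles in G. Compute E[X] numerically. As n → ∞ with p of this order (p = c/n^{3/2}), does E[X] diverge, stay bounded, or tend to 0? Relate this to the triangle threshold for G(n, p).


Number of potential triangles: C(74, 3) = 64824.
Each occurs with probability p³ ≈ (0.0109964)³ ≈ 1.32969300e-06.
By linearity: E[X] = C(74, 3)·p³ ≈ 64824 · 1.32969300e-06 ≈ 0.086196.
Since α = 3/2 > 1, p = c/n^{3/2} = o(1/n) is below the triangle threshold p ~ 1/n. Asymptotically E[X] ~ (c³/6)·n^{3(1−α)} = (7³/6)·n^{-1.5} → 0, so by Markov's inequality G has no triangles w.h.p.

E[X] ≈ 0.086196; in regime p = Θ(1/n^{3/2}) E[X] tends to 0 (below the triangle threshold p ~ 1/n).


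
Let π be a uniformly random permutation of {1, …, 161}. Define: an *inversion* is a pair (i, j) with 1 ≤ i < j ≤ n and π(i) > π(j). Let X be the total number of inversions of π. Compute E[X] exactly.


Write X = Σ X_I over the C(161, 2) = 12880 pairs i < j, with X_I the indicator of one inversion.
There are 12880 indicators.
For each fixed pair i < j, the values π(i) and π(j) are two distinct elements of {1, …, 161} in uniformly random order; by symmetry P[π(i) > π(j)] = 1/2.
By linearity: E[X] = 12880 · (1/2) = C(161, 2) · (1/2) = 12880/2 = 6440 ≈ 6440.000000.

E[X] = 6440 = 6440.000000.


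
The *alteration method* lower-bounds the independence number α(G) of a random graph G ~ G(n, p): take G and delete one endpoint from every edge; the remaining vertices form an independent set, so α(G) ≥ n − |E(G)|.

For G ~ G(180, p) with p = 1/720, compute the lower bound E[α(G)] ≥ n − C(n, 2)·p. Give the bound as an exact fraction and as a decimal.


E[|E(G)|] = C(180, 2)·p = 16110 · (1/720) = 179/8.
E[α(G)] ≥ n − E[|E(G)|] = 180 − 179/8 = 1261/8.
Numerically: ≈ 157.62500.
(This is only a lower bound; the true E[α(G)] may be larger.)

E[α(G)] ≥ 1261/8 ≈ 157.62500.


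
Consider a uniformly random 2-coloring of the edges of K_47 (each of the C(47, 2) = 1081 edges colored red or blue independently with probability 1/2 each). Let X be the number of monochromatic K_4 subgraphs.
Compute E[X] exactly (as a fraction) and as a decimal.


Let X = Σ_S X_S over the C(47, 4) = 178365 subsets S of size 4, where X_S = 1 if the K_4 on S is monochromatic.
For a fixed S, the K_4 on S has C(4, 2) = 6 edges. P[all 6 edges red] = (1/2)^6, and likewise for blue, so P[monochromatic] = 2·(1/2)^6 = 2^{1 − 6} = 1/32.
By linearity of expectation: E[X] = C(47, 4) · 2^{1 − 6} = 178365 · 1/32 = 178365/32.
Numerically: E[X] ≈ 5573.906250.

E[X] = C(47,4)·2^(1−C(4,2)) = 178365/32 ≈ 5573.906250.


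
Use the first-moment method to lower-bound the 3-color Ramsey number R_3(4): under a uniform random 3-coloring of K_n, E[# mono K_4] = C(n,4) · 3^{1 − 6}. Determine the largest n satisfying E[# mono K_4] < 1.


We need C(n, 4) · 3^{1 − 6} < 1, i.e. C(n, 4) < 3^{6 − 1} = 243.
Check values of n near the boundary:
  n = 5: C(5, 4) = 5; 5 < 243? YES
  n = 6: C(6, 4) = 15; 15 < 243? YES
  n = 7: C(7, 4) = 35; 35 < 243? YES
  n = 8: C(8, 4) = 70; 70 < 243? YES
  n = 9: C(9, 4) = 126; 126 < 243? YES
  n = 10: C(10, 4) = 210; 210 < 243? YES
  n = 11: C(11, 4) = 330; 330 < 243? NO
  n = 12: C(12, 4) = 495; 495 < 243? NO
The largest n with C(n, 4) < 243 is n = 10 (where E[X] = 70/81 ≈ 0.864198). Hence R_3(4) > 10, i.e. R_3(4) ≥ 11.

Largest n = 10; hence R_3(4) > 10.


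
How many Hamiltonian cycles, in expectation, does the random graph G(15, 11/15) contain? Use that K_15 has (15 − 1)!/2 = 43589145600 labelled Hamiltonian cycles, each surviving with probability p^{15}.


K_15 has (15 − 1)!/2 = 43589145600 labelled Hamiltonian cycles.
For each such Hamiltonian cycle H, let X_H = 1 if all 15 edges of H are present in G. Then P[X_H = 1] = p^{15} = (11/15)^{15} = 4177248169415651/437893890380859375.
Summing the indicators: E[X] = Σ_H E[X_H] = 43589145600 · p^{15} = 43589145600 · 4177248169415651/437893890380859375 = 29972457393249757754368/72081298828125.
Numerically: E[X] ≈ 4.1581e+08.

E[X] = 43589145600 · (11/15)^{15} = 29972457393249757754368/72081298828125 ≈ 4.1581e+08.


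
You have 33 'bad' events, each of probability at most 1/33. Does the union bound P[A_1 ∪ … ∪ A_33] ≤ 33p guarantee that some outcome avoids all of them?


Union bound: P[∪_{i=1}^{33} A_i] ≤ Σ_i P[A_i] ≤ 33·p = 33·(1/33) = 1.
Numerically: 1 ≈ 1.0000000.
Is 1 < 1? NO.
Since the bound 1 is ≥ 1, the union bound is uninformative here; it does NOT by itself certify existence.

33·p = 1 ≈ 1.0000000; existence NOT certified by the union bound.


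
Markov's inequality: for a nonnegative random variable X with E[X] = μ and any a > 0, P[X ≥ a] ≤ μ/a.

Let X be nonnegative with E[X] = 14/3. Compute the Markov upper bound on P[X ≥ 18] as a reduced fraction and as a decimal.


μ = E[X] = 14/3, a = 18.
Markov: P[X ≥ 18] ≤ μ/a = (14/3)/18 = 7/27.
Numerically: ≈ 0.25926.
(Since a = 18 > μ = 4.66667, the bound 7/27 is < 1 and informative.)

P[X ≥ 18] ≤ 7/27 ≈ 0.25926.


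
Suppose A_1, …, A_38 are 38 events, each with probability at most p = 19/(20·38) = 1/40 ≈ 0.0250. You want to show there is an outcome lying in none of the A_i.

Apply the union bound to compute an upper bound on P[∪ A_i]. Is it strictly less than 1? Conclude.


Union bound: P[∪_{i=1}^{38} A_i] ≤ Σ_i P[A_i] ≤ 38·p = 38·(1/40) = 19/20.
Numerically: 19/20 ≈ 0.9500.
Is 19/20 < 1? YES.
Since P[∪ A_i] ≤ 19/20 < 1, the complement has P[∩ A_i^c] ≥ 1 − 19/20 = 1/20 > 0, so some outcome avoids every A_i.

38·p = 19/20 ≈ 0.9500; existence CERTIFIED by the union bound.


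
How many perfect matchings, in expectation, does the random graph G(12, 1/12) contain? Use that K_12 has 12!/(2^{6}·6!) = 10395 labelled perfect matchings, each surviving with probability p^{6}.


K_12 has 12!/(2^{6}·6!) = 10395 labelled perfect matchings.
For each such perfect matching H, let X_H = 1 if all 6 edges of H are present in G. Then P[X_H = 1] = p^{6} = (1/12)^{6} = 1/2985984.
By linearity: E[X] = Σ_H E[X_H] = 10395 · p^{6} = 10395 · 1/2985984 = 385/110592.
Numerically: E[X] ≈ 0.00348126.

E[X] = 10395 · (1/12)^{6} = 385/110592 ≈ 0.00348126.


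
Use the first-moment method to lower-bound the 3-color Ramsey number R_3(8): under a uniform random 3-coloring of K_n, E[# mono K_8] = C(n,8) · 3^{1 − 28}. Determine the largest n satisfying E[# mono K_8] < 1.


We need C(n, 8) · 3^{1 − 28} < 1, i.e. C(n, 8) < 3^{28 − 1} = 7625597484987.
Check values of n near the boundary:
  n = 153: C(153, 8) = 6183023199255; 6183023199255 < 7625597484987? YES
  n = 154: C(154, 8) = 6521818990995; 6521818990995 < 7625597484987? YES
  n = 155: C(155, 8) = 6876747915675; 6876747915675 < 7625597484987? YES
  n = 156: C(156, 8) = 7248464019225; 7248464019225 < 7625597484987? YES
  n = 157: C(157, 8) = 7637643295425; 7637643295425 < 7625597484987? NO
  n = 158: C(158, 8) = 8044984271181; 8044984271181 < 7625597484987? NO
The largest n with C(n, 8) < 7625597484987 is n = 156 (where E[X] = 805384891025/847288609443 ≈ 0.95054). Hence R_3(8) > 156, i.e. R_3(8) ≥ 157.

Largest n = 156; hence R_3(8) > 156.


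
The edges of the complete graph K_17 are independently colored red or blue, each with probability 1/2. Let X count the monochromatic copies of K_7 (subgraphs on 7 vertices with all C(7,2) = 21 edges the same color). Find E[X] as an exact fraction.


Let X = Σ_S X_S over the C(17, 7) = 19448 subsets S of size 7, where X_S = 1 if the K_7 on S is monochromatic.
For a fixed S, the K_7 on S has C(7, 2) = 21 edges. P[all 21 edges red] = (1/2)^21, and likewise for blue, so P[monochromatic] = 2·(1/2)^21 = 2^{1 − 21} = 1/1048576.
By linearity of expectation: E[X] = C(17, 7) · 2^{1 − 21} = 19448 · 1/1048576 = 2431/131072.
Numerically: E[X] ≈ 0.018547.

E[X] = C(17,7)·2^(1−C(7,2)) = 2431/131072 ≈ 0.018547.


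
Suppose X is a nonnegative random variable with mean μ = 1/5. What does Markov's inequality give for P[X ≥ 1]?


μ = E[X] = 1/5, a = 1.
Markov: P[X ≥ 1] ≤ μ/a = (1/5)/1 = 1/5.
Numerically: ≈ 0.20000.
(Since a = 1 > μ = 0.20000, the bound 1/5 is < 1 and informative.)

P[X ≥ 1] ≤ 1/5 ≈ 0.20000.


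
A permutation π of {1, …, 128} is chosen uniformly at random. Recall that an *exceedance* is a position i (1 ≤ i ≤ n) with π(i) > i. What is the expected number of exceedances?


Write X = Σ_{i=1}^{128} X_i, where X_i = 1_{π(i) > i}.
For each fixed i, π(i) is uniform over {1, …, 128} (marginal of a uniform permutation), so P[π(i) > i] = (n − i)/n. Summing: Σ_{i=1}^{128} (n − i)/n = (0 + 1 + … + 127)/128 = 128(128 − 1)/(2·128) = (128 − 1)/2.
Hence E[X] = Σ_{i=1}^{128} (128 − i)/128 = 127/2 ≈ 63.500000.

E[X] = 127/2 = 63.500000.


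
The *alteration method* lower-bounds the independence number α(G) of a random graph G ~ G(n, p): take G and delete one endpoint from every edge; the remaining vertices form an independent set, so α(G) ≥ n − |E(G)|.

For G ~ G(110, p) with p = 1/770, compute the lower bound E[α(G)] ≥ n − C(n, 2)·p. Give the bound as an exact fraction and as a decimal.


E[|E(G)|] = C(110, 2)·p = 5995 · (1/770) = 109/14.
E[α(G)] ≥ n − E[|E(G)|] = 110 − 109/14 = 1431/14.
Numerically: ≈ 102.214286.
(This is only a lower bound; the true E[α(G)] may be larger.)

E[α(G)] ≥ 1431/14 ≈ 102.214286.


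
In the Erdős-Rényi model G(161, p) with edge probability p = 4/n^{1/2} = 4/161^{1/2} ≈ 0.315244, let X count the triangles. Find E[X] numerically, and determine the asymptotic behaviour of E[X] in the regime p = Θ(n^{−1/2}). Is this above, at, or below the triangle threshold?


Number of potential triangles: C(161, 3) = 682640.
Each occurs with probability p³ ≈ (0.315244)³ ≈ 3.13286124e-02.
By linearity: E[X] = C(161, 3)·p³ ≈ 682640 · 3.13286124e-02 ≈ 21386.163984.
Since α = 1/2 < 1, p = c/n^{1/2} ≫ 1/n is above the triangle threshold p ~ 1/n. Asymptotically E[X] ~ (c³/6)·n^{3(1−α)} = (4³/6)·n^{1.5} → ∞; triangles are abundant w.h.p.

E[X] ≈ 21386.163984; in regime p = Θ(1/n^{1/2}) E[X] diverges (above the triangle threshold p ~ 1/n).


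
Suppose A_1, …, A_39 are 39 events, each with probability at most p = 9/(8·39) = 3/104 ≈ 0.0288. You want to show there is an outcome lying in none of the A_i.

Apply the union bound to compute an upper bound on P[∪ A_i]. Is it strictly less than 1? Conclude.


Union bound: P[∪_{i=1}^{39} A_i] ≤ Σ_i P[A_i] ≤ 39·p = 39·(3/104) = 9/8.
Numerically: 9/8 ≈ 1.1250.
Is 9/8 < 1? NO.
Since the bound 9/8 is ≥ 1, the union bound is uninformative here; it does NOT by itself certify existence.

39·p = 9/8 ≈ 1.1250; existence NOT certified by the union bound.


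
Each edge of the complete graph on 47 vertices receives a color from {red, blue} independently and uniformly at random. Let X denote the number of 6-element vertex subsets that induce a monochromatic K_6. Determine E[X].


Let X = Σ_S X_S over the C(47, 6) = 10737573 subsets S of size 6, where X_S = 1 if the K_6 on S is monochromatic.
For a fixed S, the K_6 on S has C(6, 2) = 15 edges. P[all 15 edges red] = (1/2)^15, and likewise for blue, so P[monochromatic] = 2·(1/2)^15 = 2^{1 − 15} = 1/16384.
Summing: E[X] = C(47, 6) · 2^{1 − 15} = 10737573 · 1/16384 = 10737573/16384.
Numerically: E[X] ≈ 655.3694.

E[X] = C(47,6)·2^(1−C(6,2)) = 10737573/16384 ≈ 655.3694.


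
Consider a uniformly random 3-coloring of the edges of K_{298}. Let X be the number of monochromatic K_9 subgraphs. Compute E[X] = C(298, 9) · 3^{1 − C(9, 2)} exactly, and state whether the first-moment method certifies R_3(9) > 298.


E[X] = C(298, 9) · 3^{1 − 36} = 45207677551849890 · 3^{−35} = 45207677551849890/50031545098999707.
As a reduced fraction: E[X] = 15069225850616630/16677181699666569 ≈ 0.9035835.
Is E[X] < 1? YES.
Since E[X] < 1, there exists a 3-coloring of K_{298} with no monochromatic K_9; hence R_3(9) > 298.

E[X] = 15069225850616630/16677181699666569 ≈ 0.9035835; E[X] < 1, so R_3(9) > 298.


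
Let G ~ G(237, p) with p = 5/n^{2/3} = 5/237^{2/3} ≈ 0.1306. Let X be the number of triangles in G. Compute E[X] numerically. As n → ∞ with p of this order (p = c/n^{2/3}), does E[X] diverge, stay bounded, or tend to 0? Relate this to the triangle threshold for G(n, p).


Number of potential triangles: C(237, 3) = 2190670.
Each occurs with probability p³ ≈ (0.1306)³ ≈ 2.225427e-03.
By linearity: E[X] = C(237, 3)·p³ ≈ 2190670 · 2.225427e-03 ≈ 4875.1758.
Since α = 2/3 < 1, p = c/n^{2/3} ≫ 1/n is above the triangle threshold p ~ 1/n. Asymptotically E[X] ~ (c³/6)·n^{3(1−α)} = (5³/6)·n^{1} → ∞; triangles are abundant w.h.p.

E[X] ≈ 4875.1758; in regime p = Θ(1/n^{2/3}) E[X] diverges (above the triangle threshold p ~ 1/n).


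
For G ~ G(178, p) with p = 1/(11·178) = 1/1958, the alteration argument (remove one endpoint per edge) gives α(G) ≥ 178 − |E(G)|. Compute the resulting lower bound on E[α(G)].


E[|E(G)|] = C(178, 2)·p = 15753 · (1/1958) = 177/22.
E[α(G)] ≥ n − E[|E(G)|] = 178 − 177/22 = 3739/22.
Numerically: ≈ 169.954545.
(This is only a lower bound; the true E[α(G)] may be larger.)

E[α(G)] ≥ 3739/22 ≈ 169.954545.


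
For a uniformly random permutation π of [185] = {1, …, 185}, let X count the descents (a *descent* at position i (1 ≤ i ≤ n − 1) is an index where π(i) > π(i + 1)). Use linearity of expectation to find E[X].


Write X = Σ X_I over i = 1, …, 184, with X_I the indicator of one descent.
There are 184 indicators.
For each fixed i, the pair (π(i), π(i+1)) is a uniformly random ordered pair of distinct values from {1, …, 185}; by symmetry P[π(i) > π(i+1)] = 1/2.
By linearity: E[X] = 184 · (1/2) = (185 − 1) · (1/2) = 92 ≈ 92.00000.

E[X] = 92 = 92.00000.


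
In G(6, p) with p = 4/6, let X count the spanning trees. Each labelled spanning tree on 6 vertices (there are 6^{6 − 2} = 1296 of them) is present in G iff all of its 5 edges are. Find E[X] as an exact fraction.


K_6 has 6^{6 − 2} = 1296 labelled spanning trees.
For each such spanning tree H, let X_H = 1 if all 5 edges of H are present in G. Then P[X_H = 1] = p^{5} = (2/3)^{5} = 32/243.
By linearity of expectation: E[X] = Σ_H E[X_H] = 1296 · p^{5} = 1296 · 32/243 = 512/3.
Numerically: E[X] ≈ 171.

E[X] = 1296 · (2/3)^{5} = 512/3 ≈ 171.


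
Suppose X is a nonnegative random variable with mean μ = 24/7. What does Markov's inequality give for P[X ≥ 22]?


μ = E[X] = 24/7, a = 22.
Markov: P[X ≥ 22] ≤ μ/a = (24/7)/22 = 12/77.
Numerically: ≈ 0.156.
(Since a = 22 > μ = 3.429, the bound 12/77 is < 1 and informative.)

P[X ≥ 22] ≤ 12/77 ≈ 0.156.


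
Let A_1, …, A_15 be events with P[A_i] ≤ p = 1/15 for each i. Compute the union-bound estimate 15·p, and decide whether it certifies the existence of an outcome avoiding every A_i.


Union bound: P[∪_{i=1}^{15} A_i] ≤ Σ_i P[A_i] ≤ 15·p = 15·(1/15) = 1.
Numerically: 1 ≈ 1.0000.
Is 1 < 1? NO.
Since the bound 1 is ≥ 1, the union bound is uninformative here; it does NOT by itself certify existence.

15·p = 1 ≈ 1.0000; existence NOT certified by the union bound.


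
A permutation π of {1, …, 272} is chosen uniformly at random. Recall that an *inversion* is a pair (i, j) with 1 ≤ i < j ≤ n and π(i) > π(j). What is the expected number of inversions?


Write X = Σ X_I over the C(272, 2) = 36856 pairs i < j, with X_I the indicator of one inversion.
There are 36856 indicators.
For each fixed pair i < j, the values π(i) and π(j) are two distinct elements of {1, …, 272} in uniformly random order; by symmetry P[π(i) > π(j)] = 1/2.
By linearity: E[X] = 36856 · (1/2) = C(272, 2) · (1/2) = 36856/2 = 18428 ≈ 18428.0000.

E[X] = 18428 = 18428.0000.


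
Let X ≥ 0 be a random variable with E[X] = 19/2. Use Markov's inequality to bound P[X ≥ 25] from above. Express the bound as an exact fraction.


μ = E[X] = 19/2, a = 25.
Markov: P[X ≥ 25] ≤ μ/a = (19/2)/25 = 19/50.
Numerically: ≈ 0.38000.
(Since a = 25 > μ = 9.50000, the bound 19/50 is < 1 and informative.)

P[X ≥ 25] ≤ 19/50 ≈ 0.38000.


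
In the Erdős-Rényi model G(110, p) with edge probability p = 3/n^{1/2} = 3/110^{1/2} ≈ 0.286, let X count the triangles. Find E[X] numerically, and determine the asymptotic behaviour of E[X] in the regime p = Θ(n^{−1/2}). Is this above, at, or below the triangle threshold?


Number of potential triangles: C(110, 3) = 215820.
Each occurs with probability p³ ≈ (0.286)³ ≈ 2.34032e-02.
By linearity: E[X] = C(110, 3)·p³ ≈ 215820 · 2.34032e-02 ≈ 5050.873.
Since α = 1/2 < 1, p = c/n^{1/2} ≫ 1/n is above the triangle threshold p ~ 1/n. Asymptotically E[X] ~ (c³/6)·n^{3(1−α)} = (3³/6)·n^{1.5} → ∞; triangles are abundant w.h.p.

E[X] ≈ 5050.873; in regime p = Θ(1/n^{1/2}) E[X] diverges (above the triangle threshold p ~ 1/n).


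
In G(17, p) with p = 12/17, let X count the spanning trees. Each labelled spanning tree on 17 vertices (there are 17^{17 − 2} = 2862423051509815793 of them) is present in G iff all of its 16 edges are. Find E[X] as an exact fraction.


K_17 has 17^{17 − 2} = 2862423051509815793 labelled spanning trees.
For each such spanning tree H, let X_H = 1 if all 16 edges of H are present in G. Then P[X_H = 1] = p^{16} = (12/17)^{16} = 184884258895036416/48661191875666868481.
Summing the indicators: E[X] = Σ_H E[X_H] = 2862423051509815793 · p^{16} = 2862423051509815793 · 184884258895036416/48661191875666868481 = 184884258895036416/17.
Numerically: E[X] ≈ 1.08755e+16.

E[X] = 2862423051509815793 · (12/17)^{16} = 184884258895036416/17 ≈ 1.08755e+16.
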